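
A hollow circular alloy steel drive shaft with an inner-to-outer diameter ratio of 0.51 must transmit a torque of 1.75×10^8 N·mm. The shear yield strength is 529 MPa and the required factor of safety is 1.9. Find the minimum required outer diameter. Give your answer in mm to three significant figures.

τ_allow = 529/1.9 = 278.4 MPa.
For a hollow shaft τ = 16T/[πd_o³(1−k⁴)] with k = 0.51, so 1−k⁴ = 0.9323.
d_o³ = 16T/[π τ_allow (1−k⁴)] = 16×1.7500×10^8/(π×278.4×0.9323) = 3.433×10^6 mm³.
d_o = 150.9 mm.

d_o = 151 mm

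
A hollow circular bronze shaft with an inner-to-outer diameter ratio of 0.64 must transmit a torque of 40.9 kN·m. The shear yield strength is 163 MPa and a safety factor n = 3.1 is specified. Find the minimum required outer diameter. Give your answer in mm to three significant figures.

d_o = 168 mm

τ_allow = 163/3.1 = 52.58 MPa.
For a hollow shaft τ = 16T/[πd_o³(1−k⁴)] with k = 0.64, so 1−k⁴ = 0.8322.
d_o³ = 16T/[π τ_allow (1−k⁴)] = 16×4.0900×10^7/(π×52.58×0.8322) = 4.760×10^6 mm³.
d_o = 168.2 mm.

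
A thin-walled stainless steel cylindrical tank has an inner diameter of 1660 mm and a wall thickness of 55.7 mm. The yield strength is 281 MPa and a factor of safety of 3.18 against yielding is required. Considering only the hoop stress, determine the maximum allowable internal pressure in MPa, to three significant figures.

p_allow = 5.93 MPa

σ_allow = 281/3.18 = 88.36 MPa.
σ_h = pD/(2t) → p_allow = 2σ_allow t/D = 2×88.36×55.7/1660 = 5.930 MPa.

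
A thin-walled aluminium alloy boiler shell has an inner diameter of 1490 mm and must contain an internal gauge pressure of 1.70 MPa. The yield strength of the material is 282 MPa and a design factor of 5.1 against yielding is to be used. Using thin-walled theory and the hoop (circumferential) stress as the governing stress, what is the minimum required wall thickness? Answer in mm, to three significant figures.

σ_allow = 282/5.1 = 55.29 MPa.
Hoop stress σ_h = pD/(2t), so t = pD/(2σ_allow) = 1.70×1490/(2×55.29) = 22.90 mm.

t = 22.9 mm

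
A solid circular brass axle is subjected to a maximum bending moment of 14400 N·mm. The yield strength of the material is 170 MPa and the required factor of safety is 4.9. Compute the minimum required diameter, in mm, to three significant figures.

σ_allow = 170/4.9 = 34.69 MPa.
For a solid circular section σ = 32M/(πd³), so d³ = 32M/(π σ_allow) = 32×14400/(π×34.69) = 4228 mm³.
d = 16.17 mm.

d = 16.2 mm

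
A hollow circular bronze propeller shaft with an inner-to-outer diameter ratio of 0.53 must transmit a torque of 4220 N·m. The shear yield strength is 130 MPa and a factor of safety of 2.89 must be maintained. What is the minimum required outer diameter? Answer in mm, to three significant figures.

τ_allow = 130/2.89 = 44.98 MPa.
For a hollow shaft τ = 16T/[πd_o³(1−k⁴)] with k = 0.53, so 1−k⁴ = 0.9211.
d_o³ = 16T/[π τ_allow (1−k⁴)] = 16×4220000/(π×44.98×0.9211) = 518700 mm³.
d_o = 80.35 mm.

d_o = 80.3 mm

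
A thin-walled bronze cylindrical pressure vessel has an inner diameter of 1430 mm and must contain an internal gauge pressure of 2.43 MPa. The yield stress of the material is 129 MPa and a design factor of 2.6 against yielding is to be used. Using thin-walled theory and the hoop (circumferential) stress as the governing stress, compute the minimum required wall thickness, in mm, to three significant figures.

σ_allow = 129/2.6 = 49.62 MPa.
Hoop stress σ_h = pD/(2t), so t = pD/(2σ_allow) = 2.43×1430/(2×49.62) = 35.02 mm.

t = 35.0 mm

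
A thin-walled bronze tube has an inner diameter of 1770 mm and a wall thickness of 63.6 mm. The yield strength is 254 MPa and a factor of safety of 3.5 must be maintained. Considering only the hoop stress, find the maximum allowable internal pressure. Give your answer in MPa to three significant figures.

σ_allow = 254/3.5 = 72.57 MPa.
σ_h = pD/(2t) → p_allow = 2σ_allow t/D = 2×72.57×63.6/1770 = 5.215 MPa.

p_allow = 5.22 MPa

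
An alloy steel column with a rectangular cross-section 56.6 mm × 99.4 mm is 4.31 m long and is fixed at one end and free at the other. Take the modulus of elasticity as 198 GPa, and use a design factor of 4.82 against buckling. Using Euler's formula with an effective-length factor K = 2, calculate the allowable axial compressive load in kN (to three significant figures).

P_allow = 8.20 kN

Buckling occurs about the weak axis: I_min = h·b³/12 = 99.4×56.6³/12 = 1.502×10^6 mm⁴ (b = 56.6 mm is the smaller dimension).
Effective length L_e = KL = 2×4.31 m = 8620 mm.
Euler critical load P_cr = π²EI/L_e² = π²×198000×1.502×10^6/8620² = 39500 N.
P_allow = P_cr/n = 39500/4.82 = 8195 N.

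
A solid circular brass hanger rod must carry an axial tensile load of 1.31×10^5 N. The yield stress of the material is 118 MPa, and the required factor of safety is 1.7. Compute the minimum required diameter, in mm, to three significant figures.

d = 49.0 mm

Allowable stress σ_allow = 118/1.7 = 69.41 MPa.
Required area A = F/σ_allow = 131000/69.41 = 1887 mm².
A = πd²/4 → d = √(4A/π) = 49.02 mm.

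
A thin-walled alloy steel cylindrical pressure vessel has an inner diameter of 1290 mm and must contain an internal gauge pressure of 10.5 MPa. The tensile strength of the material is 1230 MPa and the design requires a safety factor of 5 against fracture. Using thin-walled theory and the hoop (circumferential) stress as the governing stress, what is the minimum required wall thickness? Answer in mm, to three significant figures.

σ_allow = 1230/5 = 246.0 MPa.
Hoop stress σ_h = pD/(2t), so t = pD/(2σ_allow) = 10.5×1290/(2×246.0) = 27.53 mm.

t = 27.5 mm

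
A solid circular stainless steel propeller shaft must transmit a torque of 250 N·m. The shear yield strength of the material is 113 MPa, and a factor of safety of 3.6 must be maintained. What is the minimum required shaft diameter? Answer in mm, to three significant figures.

d = 34.4 mm

Allowable shear stress τ_allow = 113/3.6 = 31.39 MPa.
For a solid shaft τ = 16T/(πd³), so d³ = 16T/(π τ_allow) = 16×250000/(π×31.39) = 40560 mm³.
d = (40560)^(1/3) = 34.36 mm.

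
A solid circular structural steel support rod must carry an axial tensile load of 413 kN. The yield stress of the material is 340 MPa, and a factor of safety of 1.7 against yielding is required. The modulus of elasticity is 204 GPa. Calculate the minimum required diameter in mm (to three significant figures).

Allowable stress σ_allow = 340/1.7 = 200.0 MPa.
Required area A = F/σ_allow = 413000/200.0 = 2065 mm².
A = πd²/4 → d = √(4A/π) = 51.28 mm.

d = 51.3 mm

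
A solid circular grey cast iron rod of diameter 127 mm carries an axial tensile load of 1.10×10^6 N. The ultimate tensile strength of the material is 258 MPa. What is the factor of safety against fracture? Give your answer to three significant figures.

n = 2.97

A = πd²/4 = 12670 mm².
σ = F/A = 1100000/12670 = 86.84 MPa.
n = 258/86.84 = 2.971.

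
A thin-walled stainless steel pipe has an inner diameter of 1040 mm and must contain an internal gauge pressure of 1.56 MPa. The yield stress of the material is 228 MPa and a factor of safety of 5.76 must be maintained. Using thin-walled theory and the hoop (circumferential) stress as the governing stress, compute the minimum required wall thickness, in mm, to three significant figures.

t = 20.5 mm

σ_allow = 228/5.76 = 39.58 MPa.
Hoop stress σ_h = pD/(2t), so t = pD/(2σ_allow) = 1.56×1040/(2×39.58) = 20.49 mm.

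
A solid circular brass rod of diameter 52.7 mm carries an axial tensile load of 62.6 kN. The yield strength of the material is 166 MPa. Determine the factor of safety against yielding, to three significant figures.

n = 5.78

A = πd²/4 = 2181 mm².
σ = F/A = 62600/2181 = 28.70 MPa.
n = 166/28.70 = 5.784.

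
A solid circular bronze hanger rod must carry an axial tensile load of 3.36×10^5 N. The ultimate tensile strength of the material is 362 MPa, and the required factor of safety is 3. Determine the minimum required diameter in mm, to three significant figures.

Allowable stress σ_allow = 362/3 = 120.7 MPa.
Required area A = F/σ_allow = 336000/120.7 = 2785 mm².
A = πd²/4 → d = √(4A/π) = 59.54 mm.

d = 59.5 mm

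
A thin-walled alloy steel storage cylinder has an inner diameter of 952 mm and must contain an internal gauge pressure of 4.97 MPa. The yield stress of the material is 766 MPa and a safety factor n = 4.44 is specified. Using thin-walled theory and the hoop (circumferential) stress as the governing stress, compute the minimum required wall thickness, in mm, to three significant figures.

σ_allow = 766/4.44 = 172.5 MPa.
Hoop stress σ_h = pD/(2t), so t = pD/(2σ_allow) = 4.97×952/(2×172.5) = 13.71 mm.

t = 13.7 mm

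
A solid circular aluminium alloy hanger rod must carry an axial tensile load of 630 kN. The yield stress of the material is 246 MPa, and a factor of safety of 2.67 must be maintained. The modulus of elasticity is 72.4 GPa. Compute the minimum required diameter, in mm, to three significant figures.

Allowable stress σ_allow = 246/2.67 = 92.13 MPa.
Required area A = F/σ_allow = 630000/92.13 = 6838 mm².
A = πd²/4 → d = √(4A/π) = 93.31 mm.

d = 93.3 mm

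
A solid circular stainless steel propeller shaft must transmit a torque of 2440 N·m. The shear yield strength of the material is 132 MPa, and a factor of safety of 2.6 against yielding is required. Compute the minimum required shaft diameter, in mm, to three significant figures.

d = 62.6 mm

Allowable shear stress τ_allow = 132/2.6 = 50.77 MPa.
For a solid shaft τ = 16T/(πd³), so d³ = 16T/(π τ_allow) = 16×2440000/(π×50.77) = 244800 mm³.
d = (244800)^(1/3) = 62.55 mm.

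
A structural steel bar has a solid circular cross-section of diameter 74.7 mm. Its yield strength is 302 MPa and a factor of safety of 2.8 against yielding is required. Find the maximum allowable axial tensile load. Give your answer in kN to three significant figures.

σ_allow = 302/2.8 = 107.9 MPa.
A = πd²/4 = π×74.7²/4 = 4383 mm².
F_allow = σ_allow × A = 107.9×4383 = 472700 N.

F_allow = 473 kN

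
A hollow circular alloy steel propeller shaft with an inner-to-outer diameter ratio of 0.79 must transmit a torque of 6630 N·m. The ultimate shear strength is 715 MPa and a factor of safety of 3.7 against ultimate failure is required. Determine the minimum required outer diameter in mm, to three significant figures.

τ_allow = 715/3.7 = 193.2 MPa.
For a hollow shaft τ = 16T/[πd_o³(1−k⁴)] with k = 0.79, so 1−k⁴ = 0.6105.
d_o³ = 16T/[π τ_allow (1−k⁴)] = 16×6630000/(π×193.2×0.6105) = 286200 mm³.
d_o = 65.90 mm.

d_o = 65.9 mm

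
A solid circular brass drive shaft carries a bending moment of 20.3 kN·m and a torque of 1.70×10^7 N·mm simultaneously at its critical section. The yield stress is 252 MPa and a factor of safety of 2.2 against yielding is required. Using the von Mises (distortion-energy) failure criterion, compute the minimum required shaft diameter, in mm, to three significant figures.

σ_allow = σ_y/n = 252/2.2 = 114.5 MPa.
For a solid shaft σ_b = 32M/(πd³) and τ = 16T/(πd³), so the von Mises stress is σ' = (16/πd³)·√(4M²+3T²).
√(4M²+3T²) = √(4×(2.030×10^7)² + 3×(1.700×10^7)²) = 5.015×10^7 N·mm.
d³ = 16×5.015×10^7/(π×114.5) = 2.230×10^6 mm³.
d = 130.6 mm.

d = 131 mm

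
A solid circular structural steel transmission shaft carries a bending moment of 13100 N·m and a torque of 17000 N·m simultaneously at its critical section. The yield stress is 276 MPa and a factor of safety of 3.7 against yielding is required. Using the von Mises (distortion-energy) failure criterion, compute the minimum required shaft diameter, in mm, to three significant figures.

σ_allow = σ_y/n = 276/3.7 = 74.59 MPa.
For a solid shaft σ_b = 32M/(πd³) and τ = 16T/(πd³), so the von Mises stress is σ' = (16/πd³)·√(4M²+3T²).
√(4M²+3T²) = √(4×(1.310×10^7)² + 3×(1.700×10^7)²) = 3.941×10^7 N·mm.
d³ = 16×3.941×10^7/(π×74.59) = 2.691×10^6 mm³.
d = 139.1 mm.

d = 139 mm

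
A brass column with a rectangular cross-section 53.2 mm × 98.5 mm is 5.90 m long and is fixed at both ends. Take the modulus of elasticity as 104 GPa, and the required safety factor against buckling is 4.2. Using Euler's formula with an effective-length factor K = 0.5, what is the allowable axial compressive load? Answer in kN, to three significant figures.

P_allow = 34.7 kN

Buckling occurs about the weak axis: I_min = h·b³/12 = 98.5×53.2³/12 = 1.236×10^6 mm⁴ (b = 53.2 mm is the smaller dimension).
Effective length L_e = KL = 0.5×5.90 m = 2950 mm.
Euler critical load P_cr = π²EI/L_e² = π²×104000×1.236×10^6/2950² = 145800 N.
P_allow = P_cr/n = 145800/4.2 = 34710 N.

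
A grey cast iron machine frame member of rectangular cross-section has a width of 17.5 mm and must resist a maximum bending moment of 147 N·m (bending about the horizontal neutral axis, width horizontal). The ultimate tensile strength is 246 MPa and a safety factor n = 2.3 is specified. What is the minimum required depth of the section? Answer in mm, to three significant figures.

h = 21.7 mm

σ_allow = 246/2.3 = 107.0 MPa.
For a rectangular section σ = 6M/(bh²), so h² = 6M/(b σ_allow) = 6×147000/(17.5×107.0) = 471.2 mm².
h = 21.71 mm.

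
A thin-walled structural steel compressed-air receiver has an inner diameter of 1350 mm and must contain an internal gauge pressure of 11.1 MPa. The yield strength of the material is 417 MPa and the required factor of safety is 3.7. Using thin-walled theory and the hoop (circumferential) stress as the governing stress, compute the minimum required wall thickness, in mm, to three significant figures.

t = 66.5 mm

σ_allow = 417/3.7 = 112.7 MPa.
Hoop stress σ_h = pD/(2t), so t = pD/(2σ_allow) = 11.1×1350/(2×112.7) = 66.48 mm.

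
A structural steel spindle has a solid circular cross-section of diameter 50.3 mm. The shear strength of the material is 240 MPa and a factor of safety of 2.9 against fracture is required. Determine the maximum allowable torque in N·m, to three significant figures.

T_allow = 2070 N·m

τ_allow = 240/2.9 = 82.76 MPa.
For a solid shaft T_allow = τ_allow·πd³/16; πd³/16 = π×50.3³/16 = 24990 mm³.
T_allow = 82.76×24990 = 2.068×10^6 N·mm = 2068 N·m.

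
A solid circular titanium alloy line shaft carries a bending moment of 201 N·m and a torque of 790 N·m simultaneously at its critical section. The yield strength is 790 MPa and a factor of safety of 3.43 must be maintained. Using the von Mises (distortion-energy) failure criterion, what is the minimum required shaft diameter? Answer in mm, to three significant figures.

d = 31.6 mm

σ_allow = σ_y/n = 790/3.43 = 230.3 MPa.
For a solid shaft σ_b = 32M/(πd³) and τ = 16T/(πd³), so the von Mises stress is σ' = (16/πd³)·√(4M²+3T²).
√(4M²+3T²) = √(4×(201000)² + 3×(790000)²) = 1.426×10^6 N·mm.
d³ = 16×1.426×10^6/(π×230.3) = 31540 mm³.
d = 31.59 mm.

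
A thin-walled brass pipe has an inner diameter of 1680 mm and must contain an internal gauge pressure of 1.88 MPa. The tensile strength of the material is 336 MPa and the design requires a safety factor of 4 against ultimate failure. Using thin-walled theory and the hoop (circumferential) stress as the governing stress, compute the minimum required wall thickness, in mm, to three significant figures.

σ_allow = 336/4 = 84.00 MPa.
Hoop stress σ_h = pD/(2t), so t = pD/(2σ_allow) = 1.88×1680/(2×84.00) = 18.80 mm.

t = 18.8 mm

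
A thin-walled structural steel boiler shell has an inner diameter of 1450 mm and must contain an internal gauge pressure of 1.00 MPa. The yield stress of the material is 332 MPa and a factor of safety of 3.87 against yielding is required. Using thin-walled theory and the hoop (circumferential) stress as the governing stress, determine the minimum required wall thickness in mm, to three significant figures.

σ_allow = 332/3.87 = 85.79 MPa.
Hoop stress σ_h = pD/(2t), so t = pD/(2σ_allow) = 1.00×1450/(2×85.79) = 8.451 mm.

t = 8.45 mm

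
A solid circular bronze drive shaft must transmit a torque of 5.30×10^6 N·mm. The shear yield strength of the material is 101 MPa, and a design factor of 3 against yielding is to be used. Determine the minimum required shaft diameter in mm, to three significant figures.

Allowable shear stress τ_allow = 101/3 = 33.67 MPa.
For a solid shaft τ = 16T/(πd³), so d³ = 16T/(π τ_allow) = 16×5300000/(π×33.67) = 801800 mm³.
d = (801800)^(1/3) = 92.90 mm.

d = 92.9 mm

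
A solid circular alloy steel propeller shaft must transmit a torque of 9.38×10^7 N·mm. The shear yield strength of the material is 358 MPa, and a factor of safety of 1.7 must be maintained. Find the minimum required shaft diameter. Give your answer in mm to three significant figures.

d = 131 mm

Allowable shear stress τ_allow = 358/1.7 = 210.6 MPa.
For a solid shaft τ = 16T/(πd³), so d³ = 16T/(π τ_allow) = 16×9.3800×10^7/(π×210.6) = 2.269×10^6 mm³.
d = (2.269×10^6)^(1/3) = 131.4 mm.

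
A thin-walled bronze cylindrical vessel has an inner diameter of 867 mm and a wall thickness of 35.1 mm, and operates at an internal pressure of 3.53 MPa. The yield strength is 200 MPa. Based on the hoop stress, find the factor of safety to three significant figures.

n = 4.59

σ_h = pD/(2t) = 3.53×867/(2×35.1) = 43.60 MPa.
n = 200/43.60 = 4.587.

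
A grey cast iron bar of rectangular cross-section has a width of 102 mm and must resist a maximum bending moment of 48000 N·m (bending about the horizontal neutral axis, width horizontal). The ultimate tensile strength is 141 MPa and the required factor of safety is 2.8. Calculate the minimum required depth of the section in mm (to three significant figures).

σ_allow = 141/2.8 = 50.36 MPa.
For a rectangular section σ = 6M/(bh²), so h² = 6M/(b σ_allow) = 6×4.8000×10^7/(102×50.36) = 56070 mm².
h = 236.8 mm.

h = 237 mm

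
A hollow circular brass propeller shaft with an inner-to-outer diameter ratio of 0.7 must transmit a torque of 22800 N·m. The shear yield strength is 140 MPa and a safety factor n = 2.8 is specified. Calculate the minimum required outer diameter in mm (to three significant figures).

τ_allow = 140/2.8 = 50.00 MPa.
For a hollow shaft τ = 16T/[πd_o³(1−k⁴)] with k = 0.7, so 1−k⁴ = 0.7599.
d_o³ = 16T/[π τ_allow (1−k⁴)] = 16×2.2800×10^7/(π×50.00×0.7599) = 3.056×10^6 mm³.
d_o = 145.1 mm.

d_o = 145 mm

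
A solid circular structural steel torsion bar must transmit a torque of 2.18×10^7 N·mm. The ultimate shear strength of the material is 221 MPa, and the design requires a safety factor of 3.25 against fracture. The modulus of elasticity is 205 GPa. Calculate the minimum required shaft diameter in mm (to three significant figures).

d = 118 mm

Allowable shear stress τ_allow = 221/3.25 = 68.00 MPa.
For a solid shaft τ = 16T/(πd³), so d³ = 16T/(π τ_allow) = 16×2.1800×10^7/(π×68.00) = 1.633×10^6 mm³.
d = (1.633×10^6)^(1/3) = 117.8 mm.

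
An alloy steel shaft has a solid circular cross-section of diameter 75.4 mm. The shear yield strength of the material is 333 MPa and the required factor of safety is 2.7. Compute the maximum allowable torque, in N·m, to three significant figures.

τ_allow = 333/2.7 = 123.3 MPa.
For a solid shaft T_allow = τ_allow·πd³/16; πd³/16 = π×75.4³/16 = 84170 mm³.
T_allow = 123.3×84170 = 1.038×10^7 N·mm = 10380 N·m.

T_allow = 10400 N·m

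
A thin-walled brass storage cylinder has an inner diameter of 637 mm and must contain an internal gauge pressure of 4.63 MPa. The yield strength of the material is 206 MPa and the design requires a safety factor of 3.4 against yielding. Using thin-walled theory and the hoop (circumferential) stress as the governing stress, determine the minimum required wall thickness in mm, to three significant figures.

σ_allow = 206/3.4 = 60.59 MPa.
Hoop stress σ_h = pD/(2t), so t = pD/(2σ_allow) = 4.63×637/(2×60.59) = 24.34 mm.

t = 24.3 mm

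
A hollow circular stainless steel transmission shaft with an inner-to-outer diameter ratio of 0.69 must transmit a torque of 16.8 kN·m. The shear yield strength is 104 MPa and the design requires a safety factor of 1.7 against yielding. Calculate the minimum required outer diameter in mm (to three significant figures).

τ_allow = 104/1.7 = 61.18 MPa.
For a hollow shaft τ = 16T/[πd_o³(1−k⁴)] with k = 0.69, so 1−k⁴ = 0.7733.
d_o³ = 16T/[π τ_allow (1−k⁴)] = 16×1.6800×10^7/(π×61.18×0.7733) = 1.809×10^6 mm³.
d_o = 121.8 mm.

d_o = 122 mm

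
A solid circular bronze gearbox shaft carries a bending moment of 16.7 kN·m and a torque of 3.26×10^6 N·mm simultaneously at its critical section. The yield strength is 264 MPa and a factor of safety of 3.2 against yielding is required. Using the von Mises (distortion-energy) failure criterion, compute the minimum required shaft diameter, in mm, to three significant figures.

d = 128 mm

σ_allow = σ_y/n = 264/3.2 = 82.50 MPa.
For a solid shaft σ_b = 32M/(πd³) and τ = 16T/(πd³), so the von Mises stress is σ' = (16/πd³)·√(4M²+3T²).
√(4M²+3T²) = √(4×(1.670×10^7)² + 3×(3.260×10^6)²) = 3.387×10^7 N·mm.
d³ = 16×3.387×10^7/(π×82.50) = 2.091×10^6 mm³.
d = 127.9 mm.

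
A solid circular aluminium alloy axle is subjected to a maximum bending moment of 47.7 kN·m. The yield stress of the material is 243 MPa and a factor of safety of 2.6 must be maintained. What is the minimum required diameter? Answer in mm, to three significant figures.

d = 173 mm

σ_allow = 243/2.6 = 93.46 MPa.
For a solid circular section σ = 32M/(πd³), so d³ = 32M/(π σ_allow) = 32×4.7700×10^7/(π×93.46) = 5.199×10^6 mm³.
d = 173.2 mm.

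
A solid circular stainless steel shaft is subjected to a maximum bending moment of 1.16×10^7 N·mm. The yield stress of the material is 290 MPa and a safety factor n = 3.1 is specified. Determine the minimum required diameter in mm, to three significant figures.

d = 108 mm

σ_allow = 290/3.1 = 93.55 MPa.
For a solid circular section σ = 32M/(πd³), so d³ = 32M/(π σ_allow) = 32×1.1600×10^7/(π×93.55) = 1.263×10^6 mm³.
d = 108.1 mm.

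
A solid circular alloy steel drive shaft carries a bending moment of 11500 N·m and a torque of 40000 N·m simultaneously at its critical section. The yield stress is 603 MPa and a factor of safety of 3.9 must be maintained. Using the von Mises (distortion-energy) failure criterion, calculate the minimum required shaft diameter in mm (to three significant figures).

d = 134 mm

σ_allow = σ_y/n = 603/3.9 = 154.6 MPa.
For a solid shaft σ_b = 32M/(πd³) and τ = 16T/(πd³), so the von Mises stress is σ' = (16/πd³)·√(4M²+3T²).
√(4M²+3T²) = √(4×(1.150×10^7)² + 3×(4.000×10^7)²) = 7.300×10^7 N·mm.
d³ = 16×7.300×10^7/(π×154.6) = 2.405×10^6 mm³.
d = 134.0 mm.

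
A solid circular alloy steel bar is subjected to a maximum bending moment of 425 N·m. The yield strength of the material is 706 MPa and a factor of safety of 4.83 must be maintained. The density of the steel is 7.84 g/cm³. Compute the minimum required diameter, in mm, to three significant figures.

σ_allow = 706/4.83 = 146.2 MPa.
For a solid circular section σ = 32M/(πd³), so d³ = 32M/(π σ_allow) = 32×425000/(π×146.2) = 29620 mm³.
d = 30.94 mm.

d = 30.9 mm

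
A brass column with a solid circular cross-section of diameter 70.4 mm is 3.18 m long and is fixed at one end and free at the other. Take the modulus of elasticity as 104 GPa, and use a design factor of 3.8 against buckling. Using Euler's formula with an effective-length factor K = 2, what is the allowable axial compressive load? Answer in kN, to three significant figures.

P_allow = 8.05 kN

I = πd⁴/64 = π×70.4⁴/64 = 1.206×10^6 mm⁴.
Effective length L_e = KL = 2×3.18 m = 6360 mm.
Euler critical load P_cr = π²EI/L_e² = π²×104000×1.206×10^6/6360² = 30600 N.
P_allow = P_cr/n = 30600/3.8 = 8052 N.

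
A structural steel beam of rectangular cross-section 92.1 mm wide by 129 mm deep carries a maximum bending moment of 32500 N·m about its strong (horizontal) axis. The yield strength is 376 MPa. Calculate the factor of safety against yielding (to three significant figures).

Section modulus S = bh²/6 = 92.1×129²/6 = 255400 mm³.
σ = M/S = 3.2500×10^7/255400 = 127.2 MPa.
n = 376/127.2 = 2.955.

n = 2.96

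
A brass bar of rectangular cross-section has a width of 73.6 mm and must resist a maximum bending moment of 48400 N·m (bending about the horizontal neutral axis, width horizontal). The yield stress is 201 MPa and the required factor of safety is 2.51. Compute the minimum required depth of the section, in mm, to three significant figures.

σ_allow = 201/2.51 = 80.08 MPa.
For a rectangular section σ = 6M/(bh²), so h² = 6M/(b σ_allow) = 6×4.8400×10^7/(73.6×80.08) = 49270 mm².
h = 222.0 mm.

h = 222 mm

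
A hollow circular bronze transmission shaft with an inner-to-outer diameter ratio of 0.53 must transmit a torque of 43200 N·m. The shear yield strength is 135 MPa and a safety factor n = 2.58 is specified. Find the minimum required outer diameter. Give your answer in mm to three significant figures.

d_o = 166 mm

τ_allow = 135/2.58 = 52.33 MPa.
For a hollow shaft τ = 16T/[πd_o³(1−k⁴)] with k = 0.53, so 1−k⁴ = 0.9211.
d_o³ = 16T/[π τ_allow (1−k⁴)] = 16×4.3200×10^7/(π×52.33×0.9211) = 4.565×10^6 mm³.
d_o = 165.9 mm.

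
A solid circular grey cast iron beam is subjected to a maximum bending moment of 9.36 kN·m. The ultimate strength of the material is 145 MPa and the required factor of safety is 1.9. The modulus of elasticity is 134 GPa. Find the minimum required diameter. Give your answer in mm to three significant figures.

σ_allow = 145/1.9 = 76.32 MPa.
For a solid circular section σ = 32M/(πd³), so d³ = 32M/(π σ_allow) = 32×9360000/(π×76.32) = 1.249×10^6 mm³.
d = 107.7 mm.

d = 108 mm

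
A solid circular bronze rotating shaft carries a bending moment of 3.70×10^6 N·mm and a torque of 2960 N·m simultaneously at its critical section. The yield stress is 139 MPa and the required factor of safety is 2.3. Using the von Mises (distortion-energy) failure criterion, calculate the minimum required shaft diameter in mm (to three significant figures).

d = 91.2 mm

σ_allow = σ_y/n = 139/2.3 = 60.43 MPa.
For a solid shaft σ_b = 32M/(πd³) and τ = 16T/(πd³), so the von Mises stress is σ' = (16/πd³)·√(4M²+3T²).
√(4M²+3T²) = √(4×(3.700×10^6)² + 3×(2.960×10^6)²) = 9.002×10^6 N·mm.
d³ = 16×9.002×10^6/(π×60.43) = 758700 mm³.
d = 91.20 mm.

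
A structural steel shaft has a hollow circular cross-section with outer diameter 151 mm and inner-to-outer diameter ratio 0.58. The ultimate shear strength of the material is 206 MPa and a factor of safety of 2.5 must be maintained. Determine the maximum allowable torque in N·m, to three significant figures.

T_allow = 49400 N·m

τ_allow = 206/2.5 = 82.40 MPa.
For a hollow shaft T_allow = τ_allow·πd_o³(1−k⁴)/16 with 1−k⁴ = 0.8868, so πd_o³(1−k⁴)/16 = 599500 mm³.
T_allow = 82.40×599500 = 4.940×10^7 N·mm = 49400 N·m.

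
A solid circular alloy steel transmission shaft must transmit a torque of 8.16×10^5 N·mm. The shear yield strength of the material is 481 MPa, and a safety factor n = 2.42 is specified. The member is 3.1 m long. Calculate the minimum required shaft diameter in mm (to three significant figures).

d = 27.5 mm

Allowable shear stress τ_allow = 481/2.42 = 198.8 MPa.
For a solid shaft τ = 16T/(πd³), so d³ = 16T/(π τ_allow) = 16×816000/(π×198.8) = 20910 mm³.
d = (20910)^(1/3) = 27.55 mm.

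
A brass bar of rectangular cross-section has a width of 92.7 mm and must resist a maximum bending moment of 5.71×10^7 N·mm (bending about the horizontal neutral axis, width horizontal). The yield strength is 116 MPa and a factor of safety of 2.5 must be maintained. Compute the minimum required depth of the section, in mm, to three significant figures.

σ_allow = 116/2.5 = 46.40 MPa.
For a rectangular section σ = 6M/(bh²), so h² = 6M/(b σ_allow) = 6×5.7100×10^7/(92.7×46.40) = 79650 mm².
h = 282.2 mm.

h = 282 mm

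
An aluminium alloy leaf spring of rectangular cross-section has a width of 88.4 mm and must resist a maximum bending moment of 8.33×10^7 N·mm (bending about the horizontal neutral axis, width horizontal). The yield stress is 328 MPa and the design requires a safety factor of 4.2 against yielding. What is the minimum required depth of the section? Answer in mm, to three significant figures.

σ_allow = 328/4.2 = 78.10 MPa.
For a rectangular section σ = 6M/(bh²), so h² = 6M/(b σ_allow) = 6×8.3300×10^7/(88.4×78.10) = 72400 mm².
h = 269.1 mm.

h = 269 mm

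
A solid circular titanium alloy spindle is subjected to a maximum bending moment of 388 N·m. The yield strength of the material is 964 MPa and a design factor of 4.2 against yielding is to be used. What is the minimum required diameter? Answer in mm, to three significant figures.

σ_allow = 964/4.2 = 229.5 MPa.
For a solid circular section σ = 32M/(πd³), so d³ = 32M/(π σ_allow) = 32×388000/(π×229.5) = 17220 mm³.
d = 25.82 mm.

d = 25.8 mm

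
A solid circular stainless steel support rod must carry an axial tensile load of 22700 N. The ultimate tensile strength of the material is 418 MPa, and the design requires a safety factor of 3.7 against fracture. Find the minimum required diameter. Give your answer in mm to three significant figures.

Allowable stress σ_allow = 418/3.7 = 113.0 MPa.
Required area A = F/σ_allow = 22700/113.0 = 200.9 mm².
A = πd²/4 → d = √(4A/π) = 15.99 mm.

d = 16.0 mm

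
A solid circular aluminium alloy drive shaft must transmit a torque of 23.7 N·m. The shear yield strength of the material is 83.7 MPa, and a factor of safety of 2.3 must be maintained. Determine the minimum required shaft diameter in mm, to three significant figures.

Allowable shear stress τ_allow = 83.7/2.3 = 36.39 MPa.
For a solid shaft τ = 16T/(πd³), so d³ = 16T/(π τ_allow) = 16×23700/(π×36.39) = 3317 mm³.
d = (3317)^(1/3) = 14.91 mm.

d = 14.9 mm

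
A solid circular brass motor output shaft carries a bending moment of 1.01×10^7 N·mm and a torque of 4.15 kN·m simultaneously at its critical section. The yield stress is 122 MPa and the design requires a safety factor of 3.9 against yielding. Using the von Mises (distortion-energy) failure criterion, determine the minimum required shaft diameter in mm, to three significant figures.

σ_allow = σ_y/n = 122/3.9 = 31.28 MPa.
For a solid shaft σ_b = 32M/(πd³) and τ = 16T/(πd³), so the von Mises stress is σ' = (16/πd³)·√(4M²+3T²).
√(4M²+3T²) = √(4×(1.010×10^7)² + 3×(4.150×10^6)²) = 2.144×10^7 N·mm.
d³ = 16×2.144×10^7/(π×31.28) = 3.491×10^6 mm³.
d = 151.7 mm.

d = 152 mm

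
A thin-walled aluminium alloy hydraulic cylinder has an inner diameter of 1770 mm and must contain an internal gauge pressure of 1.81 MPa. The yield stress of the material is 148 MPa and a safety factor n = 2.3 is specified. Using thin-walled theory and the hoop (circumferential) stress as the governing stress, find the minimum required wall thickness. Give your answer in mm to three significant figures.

t = 24.9 mm

σ_allow = 148/2.3 = 64.35 MPa.
Hoop stress σ_h = pD/(2t), so t = pD/(2σ_allow) = 1.81×1770/(2×64.35) = 24.89 mm.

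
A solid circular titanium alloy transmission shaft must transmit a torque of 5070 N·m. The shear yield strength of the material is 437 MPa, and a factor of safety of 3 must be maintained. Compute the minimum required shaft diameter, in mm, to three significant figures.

d = 56.2 mm

Allowable shear stress τ_allow = 437/3 = 145.7 MPa.
For a solid shaft τ = 16T/(πd³), so d³ = 16T/(π τ_allow) = 16×5070000/(π×145.7) = 177300 mm³.
d = (177300)^(1/3) = 56.17 mm.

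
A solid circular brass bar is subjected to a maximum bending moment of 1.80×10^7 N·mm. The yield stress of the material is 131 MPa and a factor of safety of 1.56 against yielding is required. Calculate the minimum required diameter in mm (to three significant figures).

σ_allow = 131/1.56 = 83.97 MPa.
For a solid circular section σ = 32M/(πd³), so d³ = 32M/(π σ_allow) = 32×1.8000×10^7/(π×83.97) = 2.183×10^6 mm³.
d = 129.7 mm.

d = 130 mm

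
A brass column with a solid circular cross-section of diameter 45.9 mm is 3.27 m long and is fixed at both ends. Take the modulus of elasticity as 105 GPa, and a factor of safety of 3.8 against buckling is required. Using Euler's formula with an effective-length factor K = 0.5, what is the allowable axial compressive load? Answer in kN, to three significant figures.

I = πd⁴/64 = π×45.9⁴/64 = 217900 mm⁴.
Effective length L_e = KL = 0.5×3.27 m = 1635 mm.
Euler critical load P_cr = π²EI/L_e² = π²×105000×217900/1635² = 84460 N.
P_allow = P_cr/n = 84460/3.8 = 22230 N.

P_allow = 22.2 kN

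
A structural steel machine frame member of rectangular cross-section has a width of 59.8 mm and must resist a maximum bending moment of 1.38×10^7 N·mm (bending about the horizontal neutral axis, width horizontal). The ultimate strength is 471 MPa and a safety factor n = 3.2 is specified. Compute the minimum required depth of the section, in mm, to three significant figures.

σ_allow = 471/3.2 = 147.2 MPa.
For a rectangular section σ = 6M/(bh²), so h² = 6M/(b σ_allow) = 6×1.3800×10^7/(59.8×147.2) = 9407 mm².
h = 96.99 mm.

h = 97.0 mm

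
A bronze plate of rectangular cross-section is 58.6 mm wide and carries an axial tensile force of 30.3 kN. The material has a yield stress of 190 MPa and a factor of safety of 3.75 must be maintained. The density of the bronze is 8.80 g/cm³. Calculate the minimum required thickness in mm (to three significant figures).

σ_allow = 190/3.75 = 50.67 MPa.
Required area A = F/σ_allow = 30300/50.67 = 598.0 mm².
t = A/w = 598.0/58.6 = 10.21 mm.

t = 10.2 mm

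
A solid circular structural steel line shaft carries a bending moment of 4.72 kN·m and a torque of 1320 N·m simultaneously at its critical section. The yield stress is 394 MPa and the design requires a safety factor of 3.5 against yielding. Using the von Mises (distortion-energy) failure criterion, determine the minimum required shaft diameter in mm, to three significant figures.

d = 76.0 mm

σ_allow = σ_y/n = 394/3.5 = 112.6 MPa.
For a solid shaft σ_b = 32M/(πd³) and τ = 16T/(πd³), so the von Mises stress is σ' = (16/πd³)·√(4M²+3T²).
√(4M²+3T²) = √(4×(4.720×10^6)² + 3×(1.320×10^6)²) = 9.713×10^6 N·mm.
d³ = 16×9.713×10^6/(π×112.6) = 439400 mm³.
d = 76.03 mm.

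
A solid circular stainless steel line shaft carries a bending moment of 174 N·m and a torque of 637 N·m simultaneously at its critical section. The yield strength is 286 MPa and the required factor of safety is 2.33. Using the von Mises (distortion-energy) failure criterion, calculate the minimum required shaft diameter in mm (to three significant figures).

d = 36.3 mm

σ_allow = σ_y/n = 286/2.33 = 122.7 MPa.
For a solid shaft σ_b = 32M/(πd³) and τ = 16T/(πd³), so the von Mises stress is σ' = (16/πd³)·√(4M²+3T²).
√(4M²+3T²) = √(4×(174000)² + 3×(637000)²) = 1.157×10^6 N·mm.
d³ = 16×1.157×10^6/(π×122.7) = 48000 mm³.
d = 36.34 mm.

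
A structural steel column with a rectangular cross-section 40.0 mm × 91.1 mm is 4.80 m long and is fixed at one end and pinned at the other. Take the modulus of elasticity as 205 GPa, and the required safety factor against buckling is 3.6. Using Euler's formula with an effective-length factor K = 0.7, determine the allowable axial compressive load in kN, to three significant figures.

Buckling occurs about the weak axis: I_min = h·b³/12 = 91.1×40.0³/12 = 485900 mm⁴ (b = 40.0 mm is the smaller dimension).
Effective length L_e = KL = 0.7×4.80 m = 3360 mm.
Euler critical load P_cr = π²EI/L_e² = π²×205000×485900/3360² = 87070 N.
P_allow = P_cr/n = 87070/3.6 = 24190 N.

P_allow = 24.2 kN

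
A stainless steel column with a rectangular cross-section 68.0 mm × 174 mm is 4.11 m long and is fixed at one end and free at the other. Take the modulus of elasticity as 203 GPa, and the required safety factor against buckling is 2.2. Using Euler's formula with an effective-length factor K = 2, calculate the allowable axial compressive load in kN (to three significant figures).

P_allow = 61.5 kN

Buckling occurs about the weak axis: I_min = h·b³/12 = 174×68.0³/12 = 4.559×10^6 mm⁴ (b = 68.0 mm is the smaller dimension).
Effective length L_e = KL = 2×4.11 m = 8220 mm.
Euler critical load P_cr = π²EI/L_e² = π²×203000×4.559×10^6/8220² = 135200 N.
P_allow = P_cr/n = 135200/2.2 = 61450 N.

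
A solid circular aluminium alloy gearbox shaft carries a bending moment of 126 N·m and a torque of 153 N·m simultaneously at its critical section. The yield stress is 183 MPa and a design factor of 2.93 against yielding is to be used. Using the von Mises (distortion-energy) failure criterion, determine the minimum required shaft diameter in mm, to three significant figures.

d = 31.0 mm

σ_allow = σ_y/n = 183/2.93 = 62.46 MPa.
For a solid shaft σ_b = 32M/(πd³) and τ = 16T/(πd³), so the von Mises stress is σ' = (16/πd³)·√(4M²+3T²).
√(4M²+3T²) = √(4×(126000)² + 3×(153000)²) = 365700 N·mm.
d³ = 16×365700/(π×62.46) = 29820 mm³.
d = 31.01 mm.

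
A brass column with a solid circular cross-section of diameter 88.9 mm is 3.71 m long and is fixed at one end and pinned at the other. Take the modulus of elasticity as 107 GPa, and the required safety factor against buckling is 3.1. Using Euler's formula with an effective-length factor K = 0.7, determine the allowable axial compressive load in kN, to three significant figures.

P_allow = 155 kN

I = πd⁴/64 = π×88.9⁴/64 = 3.066×10^6 mm⁴.
Effective length L_e = KL = 0.7×3.71 m = 2597 mm.
Euler critical load P_cr = π²EI/L_e² = π²×107000×3.066×10^6/2597² = 480100 N.
P_allow = P_cr/n = 480100/3.1 = 154900 N.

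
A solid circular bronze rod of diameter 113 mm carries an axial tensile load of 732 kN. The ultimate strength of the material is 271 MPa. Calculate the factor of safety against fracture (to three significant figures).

A = πd²/4 = 10030 mm².
σ = F/A = 732000/10030 = 72.99 MPa.
n = 271/72.99 = 3.713.

n = 3.71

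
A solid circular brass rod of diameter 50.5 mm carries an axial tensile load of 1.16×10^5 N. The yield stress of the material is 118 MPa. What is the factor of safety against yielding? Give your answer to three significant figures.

n = 2.04

A = πd²/4 = 2003 mm².
σ = F/A = 116000/2003 = 57.91 MPa.
n = 118/57.91 = 2.037.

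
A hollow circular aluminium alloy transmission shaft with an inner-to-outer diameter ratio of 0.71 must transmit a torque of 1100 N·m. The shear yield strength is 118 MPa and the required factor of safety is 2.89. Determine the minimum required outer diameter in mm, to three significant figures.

τ_allow = 118/2.89 = 40.83 MPa.
For a hollow shaft τ = 16T/[πd_o³(1−k⁴)] with k = 0.71, so 1−k⁴ = 0.7459.
d_o³ = 16T/[π τ_allow (1−k⁴)] = 16×1100000/(π×40.83×0.7459) = 184000 mm³.
d_o = 56.87 mm.

d_o = 56.9 mm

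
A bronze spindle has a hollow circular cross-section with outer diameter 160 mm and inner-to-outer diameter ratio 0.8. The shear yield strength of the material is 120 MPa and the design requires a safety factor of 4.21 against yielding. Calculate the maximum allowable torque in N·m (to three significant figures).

T_allow = 13500 N·m

τ_allow = 120/4.21 = 28.50 MPa.
For a hollow shaft T_allow = τ_allow·πd_o³(1−k⁴)/16 with 1−k⁴ = 0.5904, so πd_o³(1−k⁴)/16 = 474800 mm³.
T_allow = 28.50×474800 = 1.353×10^7 N·mm = 13530 N·m.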